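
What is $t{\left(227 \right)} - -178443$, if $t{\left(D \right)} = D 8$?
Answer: $180259$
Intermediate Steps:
$t{\left(D \right)} = 8 D$
$t{\left(227 \right)} - -178443 = 8 \cdot 227 - -178443 = 1816 + 178443 = 180259$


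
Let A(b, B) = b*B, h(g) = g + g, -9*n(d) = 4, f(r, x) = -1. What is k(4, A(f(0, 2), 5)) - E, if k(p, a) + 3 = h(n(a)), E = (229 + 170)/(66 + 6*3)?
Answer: -311/36 ≈ -8.6389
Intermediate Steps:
n(d) = -4/9 (n(d) = -1/9*4 = -4/9)
h(g) = 2*g
E = 19/4 (E = 399/(66 + 18) = 399/84 = 399*(1/84) = 19/4 ≈ 4.7500)
A(b, B) = B*b
k(p, a) = -35/9 (k(p, a) = -3 + 2*(-4/9) = -3 - 8/9 = -35/9)
k(4, A(f(0, 2), 5)) - E = -35/9 - 1*19/4 = -35/9 - 19/4 = -311/36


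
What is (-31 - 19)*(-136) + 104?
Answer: 6904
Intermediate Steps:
(-31 - 19)*(-136) + 104 = -50*(-136) + 104 = 6800 + 104 = 6904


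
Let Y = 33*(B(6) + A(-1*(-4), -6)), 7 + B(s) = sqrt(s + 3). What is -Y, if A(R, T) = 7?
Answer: -99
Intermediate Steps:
B(s) = -7 + sqrt(3 + s) (B(s) = -7 + sqrt(s + 3) = -7 + sqrt(3 + s))
Y = 99 (Y = 33*((-7 + sqrt(3 + 6)) + 7) = 33*((-7 + sqrt(9)) + 7) = 33*((-7 + 3) + 7) = 33*(-4 + 7) = 33*3 = 99)
-Y = -1*99 = -99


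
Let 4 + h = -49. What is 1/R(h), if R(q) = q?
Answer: -1/53 ≈ -0.018868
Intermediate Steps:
h = -53 (h = -4 - 49 = -53)
1/R(h) = 1/(-53) = -1/53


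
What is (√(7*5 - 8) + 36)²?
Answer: 1323 + 216*√3 ≈ 1697.1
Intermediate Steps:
(√(7*5 - 8) + 36)² = (√(35 - 8) + 36)² = (√27 + 36)² = (3*√3 + 36)² = (36 + 3*√3)²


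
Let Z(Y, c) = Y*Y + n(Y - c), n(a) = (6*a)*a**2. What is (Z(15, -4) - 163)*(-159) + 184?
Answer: -6553160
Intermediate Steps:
n(a) = 6*a**3
Z(Y, c) = Y**2 + 6*(Y - c)**3 (Z(Y, c) = Y*Y + 6*(Y - c)**3 = Y**2 + 6*(Y - c)**3)
(Z(15, -4) - 163)*(-159) + 184 = ((15**2 + 6*(15 - 1*(-4))**3) - 163)*(-159) + 184 = ((225 + 6*(15 + 4)**3) - 163)*(-159) + 184 = ((225 + 6*19**3) - 163)*(-159) + 184 = ((225 + 6*6859) - 163)*(-159) + 184 = ((225 + 41154) - 163)*(-159) + 184 = (41379 - 163)*(-159) + 184 = 41216*(-159) + 184 = -6553344 + 184 = -6553160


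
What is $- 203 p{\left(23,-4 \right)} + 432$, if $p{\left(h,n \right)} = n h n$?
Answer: $-74272$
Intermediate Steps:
$p{\left(h,n \right)} = h n^{2}$
$- 203 p{\left(23,-4 \right)} + 432 = - 203 \cdot 23 \left(-4\right)^{2} + 432 = - 203 \cdot 23 \cdot 16 + 432 = \left(-203\right) 368 + 432 = -74704 + 432 = -74272$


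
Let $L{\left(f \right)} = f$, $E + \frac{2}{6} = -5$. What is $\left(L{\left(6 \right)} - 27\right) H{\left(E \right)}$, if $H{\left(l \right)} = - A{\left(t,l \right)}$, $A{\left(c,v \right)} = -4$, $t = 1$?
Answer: $-84$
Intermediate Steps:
$E = - \frac{16}{3}$ ($E = - \frac{1}{3} - 5 = - \frac{16}{3} \approx -5.3333$)
$H{\left(l \right)} = 4$ ($H{\left(l \right)} = \left(-1\right) \left(-4\right) = 4$)
$\left(L{\left(6 \right)} - 27\right) H{\left(E \right)} = \left(6 - 27\right) 4 = \left(-21\right) 4 = -84$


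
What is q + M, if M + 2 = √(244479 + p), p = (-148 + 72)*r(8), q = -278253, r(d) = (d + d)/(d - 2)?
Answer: -278255 + √2198487/3 ≈ -2.7776e+5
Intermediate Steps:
r(d) = 2*d/(-2 + d) (r(d) = (2*d)/(-2 + d) = 2*d/(-2 + d))
p = -608/3 (p = (-148 + 72)*(2*8/(-2 + 8)) = -152*8/6 = -76*8/3 = -608/3 ≈ -202.67)
M = -2 + √2198487/3 (M = -2 + √(244479 - 608/3) = -2 + √(732829/3) = -2 + √2198487/3 ≈ 492.24)
q + M = -278253 + (-2 + √2198487/3) = -278255 + √2198487/3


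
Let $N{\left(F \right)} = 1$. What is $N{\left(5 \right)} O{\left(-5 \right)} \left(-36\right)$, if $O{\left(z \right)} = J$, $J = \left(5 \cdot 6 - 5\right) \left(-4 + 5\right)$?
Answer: $-900$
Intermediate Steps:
$J = 25$ ($J = \left(30 - 5\right) 1 = 25 \cdot 1 = 25$)
$O{\left(z \right)} = 25$
$N{\left(5 \right)} O{\left(-5 \right)} \left(-36\right) = 1 \cdot 25 \left(-36\right) = 25 \left(-36\right) = -900$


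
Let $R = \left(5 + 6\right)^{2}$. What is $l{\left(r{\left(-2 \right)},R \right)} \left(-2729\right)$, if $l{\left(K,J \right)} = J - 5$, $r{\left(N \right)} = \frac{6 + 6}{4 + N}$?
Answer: $-316564$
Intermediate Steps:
$R = 121$ ($R = 11^{2} = 121$)
$r{\left(N \right)} = \frac{12}{4 + N}$
$l{\left(K,J \right)} = -5 + J$
$l{\left(r{\left(-2 \right)},R \right)} \left(-2729\right) = \left(-5 + 121\right) \left(-2729\right) = 116 \left(-2729\right) = -316564$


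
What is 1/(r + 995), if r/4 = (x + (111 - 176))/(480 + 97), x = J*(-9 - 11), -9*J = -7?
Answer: 5193/5164135 ≈ 0.0010056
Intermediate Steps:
J = 7/9 (J = -⅑*(-7) = 7/9 ≈ 0.77778)
x = -140/9 (x = 7*(-9 - 11)/9 = (7/9)*(-20) = -140/9 ≈ -15.556)
r = -2900/5193 (r = 4*((-140/9 + (111 - 176))/(480 + 97)) = 4*((-140/9 - 65)/577) = 4*(-725/9*1/577) = 4*(-725/5193) = -2900/5193 ≈ -0.55844)
1/(r + 995) = 1/(-2900/5193 + 995) = 1/(5164135/5193) = 5193/5164135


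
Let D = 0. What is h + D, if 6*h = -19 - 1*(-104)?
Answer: 85/6 ≈ 14.167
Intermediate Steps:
h = 85/6 (h = (-19 - 1*(-104))/6 = (-19 + 104)/6 = (⅙)*85 = 85/6 ≈ 14.167)
h + D = 85/6 + 0 = 85/6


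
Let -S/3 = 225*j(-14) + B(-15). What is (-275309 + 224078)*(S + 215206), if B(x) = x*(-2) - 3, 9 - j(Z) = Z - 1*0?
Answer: -10225707600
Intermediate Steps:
j(Z) = 9 - Z (j(Z) = 9 - (Z - 1*0) = 9 - (Z + 0) = 9 - Z)
B(x) = -3 - 2*x (B(x) = -2*x - 3 = -3 - 2*x)
S = -15606 (S = -3*(225*(9 - 1*(-14)) + (-3 - 2*(-15))) = -3*(225*(9 + 14) + (-3 + 30)) = -3*(225*23 + 27) = -3*(5175 + 27) = -3*5202 = -15606)
(-275309 + 224078)*(S + 215206) = (-275309 + 224078)*(-15606 + 215206) = -51231*199600 = -10225707600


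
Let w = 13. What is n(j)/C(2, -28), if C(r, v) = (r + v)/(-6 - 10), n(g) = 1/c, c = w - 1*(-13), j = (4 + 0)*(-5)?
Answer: 4/169 ≈ 0.023669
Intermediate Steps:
j = -20 (j = 4*(-5) = -20)
c = 26 (c = 13 - 1*(-13) = 13 + 13 = 26)
n(g) = 1/26
C(r, v) = -r/16 - v/16 (C(r, v) = (r + v)/(-16) = (r + v)*(-1/16) = -r/16 - v/16)
n(j)/C(2, -28) = 1/(26*(-1/16*2 - 1/16*(-28))) = 1/(26*(-1/8 + 7/4)) = 1/(26*(13/8)) = (1/26)*(8/13) = 4/169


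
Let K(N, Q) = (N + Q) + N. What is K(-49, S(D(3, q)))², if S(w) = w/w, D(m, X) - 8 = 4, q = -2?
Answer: 9409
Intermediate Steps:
D(m, X) = 12 (D(m, X) = 8 + 4 = 12)
S(w) = 1
K(N, Q) = Q + 2*N
K(-49, S(D(3, q)))² = (1 + 2*(-49))² = (1 - 98)² = (-97)² = 9409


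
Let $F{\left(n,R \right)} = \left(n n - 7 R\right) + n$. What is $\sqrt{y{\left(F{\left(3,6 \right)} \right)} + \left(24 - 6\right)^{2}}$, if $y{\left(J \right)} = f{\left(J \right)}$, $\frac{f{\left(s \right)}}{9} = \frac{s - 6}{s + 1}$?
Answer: $\frac{18 \sqrt{870}}{29} \approx 18.308$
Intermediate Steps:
$F{\left(n,R \right)} = n + n^{2} - 7 R$ ($F{\left(n,R \right)} = \left(n^{2} - 7 R\right) + n = n + n^{2} - 7 R$)
$f{\left(s \right)} = \frac{9 \left(-6 + s\right)}{1 + s}$ ($f{\left(s \right)} = 9 \frac{s - 6}{s + 1} = 9 \frac{-6 + s}{1 + s} = \frac{9 \left(-6 + s\right)}{1 + s}$)
$y{\left(J \right)} = \frac{9 \left(-6 + J\right)}{1 + J}$
$\sqrt{y{\left(F{\left(3,6 \right)} \right)} + \left(24 - 6\right)^{2}} = \sqrt{\frac{9 \left(-6 + \left(3 + 3^{2} - 42\right)\right)}{1 + \left(3 + 3^{2} - 42\right)} + \left(24 - 6\right)^{2}} = \sqrt{\frac{9 \left(-6 + \left(3 + 9 - 42\right)\right)}{1 + \left(3 + 9 - 42\right)} + 18^{2}} = \sqrt{\frac{9 \left(-6 - 30\right)}{1 - 30} + 324} = \sqrt{9 \frac{1}{-29} \left(-36\right) + 324} = \sqrt{9 \left(- \frac{1}{29}\right) \left(-36\right) + 324} = \sqrt{\frac{324}{29} + 324} = \sqrt{\frac{9720}{29}} = \frac{18 \sqrt{870}}{29}$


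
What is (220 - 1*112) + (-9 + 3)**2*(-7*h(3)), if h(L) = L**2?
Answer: -2160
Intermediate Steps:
(220 - 1*112) + (-9 + 3)**2*(-7*h(3)) = (220 - 1*112) + (-9 + 3)**2*(-7*3**2) = (220 - 112) + (-6)**2*(-7*9) = 108 + 36*(-63) = 108 - 2268 = -2160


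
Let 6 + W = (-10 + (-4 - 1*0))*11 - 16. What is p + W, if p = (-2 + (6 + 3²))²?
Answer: -7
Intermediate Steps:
W = -176 (W = -6 + ((-10 + (-4 - 1*0))*11 - 16) = -6 + ((-10 + (-4 + 0))*11 - 16) = -6 + ((-10 - 4)*11 - 16) = -6 + (-14*11 - 16) = -6 + (-154 - 16) = -6 - 170 = -176)
p = 169 (p = (-2 + (6 + 9))² = (-2 + 15)² = 13² = 169)
p + W = 169 - 176 = -7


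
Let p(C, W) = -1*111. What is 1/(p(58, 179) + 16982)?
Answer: 1/16871 ≈ 5.9273e-5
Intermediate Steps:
p(C, W) = -111
1/(p(58, 179) + 16982) = 1/(-111 + 16982) = 1/16871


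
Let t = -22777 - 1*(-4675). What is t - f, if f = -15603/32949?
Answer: -28401295/1569 ≈ -18102.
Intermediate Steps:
t = -18102 (t = -22777 + 4675 = -18102)
f = -743/1569 (f = -15603*1/32949 = -743/1569 ≈ -0.47355)
t - f = -18102 - 1*(-743/1569) = -18102 + 743/1569 = -28401295/1569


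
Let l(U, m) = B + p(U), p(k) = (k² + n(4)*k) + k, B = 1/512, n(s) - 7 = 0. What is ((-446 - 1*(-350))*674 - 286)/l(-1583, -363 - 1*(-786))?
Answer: -33274880/1276531201 ≈ -0.026067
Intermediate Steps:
n(s) = 7 (n(s) = 7 + 0 = 7)
B = 1/512 ≈ 0.0019531
p(k) = k² + 8*k (p(k) = (k² + 7*k) + k = k² + 8*k)
l(U, m) = 1/512 + U*(8 + U)
((-446 - 1*(-350))*674 - 286)/l(-1583, -363 - 1*(-786)) = ((-446 - 1*(-350))*674 - 286)/(1/512 - 1583*(8 - 1583)) = ((-446 + 350)*674 - 286)/(1/512 - 1583*(-1575)) = (-96*674 - 286)/(1/512 + 2493225) = (-64704 - 286)/(1276531201/512) = -64990*512/1276531201 = -33274880/1276531201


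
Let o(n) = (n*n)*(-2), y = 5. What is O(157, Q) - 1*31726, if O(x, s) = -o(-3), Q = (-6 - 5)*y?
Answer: -31708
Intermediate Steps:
o(n) = -2*n**2 (o(n) = n**2*(-2) = -2*n**2)
Q = -55 (Q = (-6 - 5)*5 = -11*5 = -55)
O(x, s) = 18 (O(x, s) = -(-2)*(-3)**2 = -(-2)*9 = -1*(-18) = 18)
O(157, Q) - 1*31726 = 18 - 1*31726 = 18 - 31726 = -31708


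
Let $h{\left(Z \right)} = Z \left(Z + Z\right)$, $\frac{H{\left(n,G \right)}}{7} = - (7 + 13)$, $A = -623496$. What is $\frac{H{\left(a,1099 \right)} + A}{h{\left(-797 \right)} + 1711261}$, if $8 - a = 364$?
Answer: $- \frac{623636}{2981679} \approx -0.20916$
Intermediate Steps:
$a = -356$ ($a = 8 - 364 = -356$)
$H{\left(n,G \right)} = -140$ ($H{\left(n,G \right)} = 7 \left(- (7 + 13)\right) = 7 \left(\left(-1\right) 20\right) = 7 \left(-20\right) = -140$)
$h{\left(Z \right)} = 2 Z^{2}$ ($h{\left(Z \right)} = Z 2 Z = 2 Z^{2}$)
$\frac{H{\left(a,1099 \right)} + A}{h{\left(-797 \right)} + 1711261} = \frac{-140 - 623496}{2 \left(-797\right)^{2} + 1711261} = - \frac{623636}{2 \cdot 635209 + 1711261} = - \frac{623636}{1270418 + 1711261} = - \frac{623636}{2981679}$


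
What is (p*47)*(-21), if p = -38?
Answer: 37506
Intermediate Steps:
(p*47)*(-21) = -38*47*(-21) = -1786*(-21) = 37506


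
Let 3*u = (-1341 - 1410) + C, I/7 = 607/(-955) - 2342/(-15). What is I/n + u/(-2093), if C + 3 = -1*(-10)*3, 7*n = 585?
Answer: 3631621289/269840025 ≈ 13.458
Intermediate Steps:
n = 585/7 (n = (⅐)*585 = 585/7 ≈ 83.571)
C = 27 (C = -3 - 1*(-10)*3 = -3 + 10*3 = -3 + 30 = 27)
I = 3118507/2865 (I = 7*(607/(-955) - 2342/(-15)) = 7*(607*(-1/955) - 2342*(-1/15)) = 7*(-607/955 + 2342/15) = 7*(445501/2865) = 3118507/2865 ≈ 1088.5)
u = -908 (u = ((-1341 - 1410) + 27)/3 = (-2751 + 27)/3 = (⅓)*(-2724) = -908)
I/n + u/(-2093) = 3118507/(2865*(585/7)) - 908/(-2093) = (3118507/2865)*(7/585) - 908*(-1/2093) = 21829549/1676025 + 908/2093 = 3631621289/269840025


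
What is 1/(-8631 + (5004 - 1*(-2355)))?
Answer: -1/1272 ≈ -0.00078616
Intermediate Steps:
1/(-8631 + (5004 - 1*(-2355))) = 1/(-8631 + (5004 + 2355)) = 1/(-8631 + 7359) = 1/(-1272) = -1/1272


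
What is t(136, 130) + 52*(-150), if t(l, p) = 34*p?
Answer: -3380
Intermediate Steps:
t(136, 130) + 52*(-150) = 34*130 + 52*(-150) = 4420 - 7800 = -3380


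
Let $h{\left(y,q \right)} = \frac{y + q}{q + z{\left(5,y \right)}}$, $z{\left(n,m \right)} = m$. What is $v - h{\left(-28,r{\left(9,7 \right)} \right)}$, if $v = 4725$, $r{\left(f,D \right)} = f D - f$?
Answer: $4724$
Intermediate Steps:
$r{\left(f,D \right)} = - f + D f$ ($r{\left(f,D \right)} = D f - f = - f + D f$)
$h{\left(y,q \right)} = 1$ ($h{\left(y,q \right)} = \frac{y + q}{q + y} = \frac{q + y}{q + y} = 1$)
$v - h{\left(-28,r{\left(9,7 \right)} \right)} = 4725 - 1 = 4724$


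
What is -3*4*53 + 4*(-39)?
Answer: -792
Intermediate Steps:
-3*4*53 + 4*(-39) = -12*53 - 156 = -636 - 156 = -792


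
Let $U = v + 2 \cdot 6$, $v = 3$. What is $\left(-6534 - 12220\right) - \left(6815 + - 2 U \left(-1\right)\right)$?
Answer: $-25599$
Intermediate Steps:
$U = 15$ ($U = 3 + 2 \cdot 6 = 3 + 12 = 15$)
$\left(-6534 - 12220\right) - \left(6815 + - 2 U \left(-1\right)\right) = \left(-6534 - 12220\right) - \left(6815 + \left(-2\right) 15 \left(-1\right)\right) = -18754 - \left(6815 + 30\right) = -18754 - 6845 = -25599$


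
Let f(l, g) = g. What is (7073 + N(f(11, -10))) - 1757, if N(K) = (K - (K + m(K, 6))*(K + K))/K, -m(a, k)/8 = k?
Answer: 5433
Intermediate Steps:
m(a, k) = -8*k
N(K) = (K - 2*K*(-48 + K))/K (N(K) = (K - (K - 8*6)*(K + K))/K = (K - (K - 48)*2*K)/K = (K - (-48 + K)*2*K)/K = (K - 2*K*(-48 + K))/K)
(7073 + N(f(11, -10))) - 1757 = (7073 + (97 - 2*(-10))) - 1757 = (7073 + (97 + 20)) - 1757 = (7073 + 117) - 1757 = 7190 - 1757 = 5433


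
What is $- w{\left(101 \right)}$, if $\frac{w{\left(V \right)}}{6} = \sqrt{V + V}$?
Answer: $- 6 \sqrt{202} \approx -85.276$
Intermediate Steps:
$w{\left(V \right)} = 6 \sqrt{2} \sqrt{V}$ ($w{\left(V \right)} = 6 \sqrt{V + V} = 6 \sqrt{2 V} = 6 \sqrt{2} \sqrt{V}$)
$- w{\left(101 \right)} = - 6 \sqrt{2} \sqrt{101} = - 6 \sqrt{202}$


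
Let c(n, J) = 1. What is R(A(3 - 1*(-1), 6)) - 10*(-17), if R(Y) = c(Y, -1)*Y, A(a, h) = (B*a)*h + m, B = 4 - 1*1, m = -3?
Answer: 239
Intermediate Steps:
B = 3 (B = 4 - 1 = 3)
A(a, h) = -3 + 3*a*h (A(a, h) = (3*a)*h - 3 = 3*a*h - 3 = -3 + 3*a*h)
R(Y) = Y (R(Y) = 1*Y = Y)
R(A(3 - 1*(-1), 6)) - 10*(-17) = (-3 + 3*(3 - 1*(-1))*6) - 10*(-17) = (-3 + 3*(3 + 1)*6) + 170 = (-3 + 3*4*6) + 170 = (-3 + 72) + 170 = 69 + 170 = 239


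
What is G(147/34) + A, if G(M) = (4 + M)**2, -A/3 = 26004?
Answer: -90101783/1156 ≈ -77943.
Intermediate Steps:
A = -78012 (A = -3*26004 = -78012)
G(147/34) + A = (4 + 147/34)**2 - 78012 = (283/34)**2 - 78012 = 80089/1156 - 78012 = -90101783/1156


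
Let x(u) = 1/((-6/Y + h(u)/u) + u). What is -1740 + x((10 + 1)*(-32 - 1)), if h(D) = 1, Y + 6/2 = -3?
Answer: -228648543/131407 ≈ -1740.0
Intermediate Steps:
Y = -6 (Y = -3 - 3 = -6)
x(u) = 1/(1 + u + 1/u) (x(u) = 1/((-6/(-6) + 1/u) + u) = 1/((-6*(-⅙) + 1/u) + u) = 1/((1 + 1/u) + u) = 1/(1 + u + 1/u))
-1740 + x((10 + 1)*(-32 - 1)) = -1740 + ((10 + 1)*(-32 - 1))/(1 + (10 + 1)*(-32 - 1) + ((10 + 1)*(-32 - 1))²) = -1740 + (11*(-33))/(1 + 11*(-33) + (11*(-33))²) = -1740 - 363/(1 - 363 + (-363)²) = -1740 - 363/(1 - 363 + 131769) = -1740 - 363/131407 = -228648543/131407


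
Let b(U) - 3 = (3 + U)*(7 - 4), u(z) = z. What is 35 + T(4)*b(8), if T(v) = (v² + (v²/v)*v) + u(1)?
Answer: 1223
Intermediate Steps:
T(v) = 1 + 2*v² (T(v) = (v² + (v²/v)*v) + 1 = (v² + v*v) + 1 = (v² + v²) + 1 = 2*v² + 1 = 1 + 2*v²)
b(U) = 12 + 3*U (b(U) = 3 + (3 + U)*(7 - 4) = 3 + (3 + U)*3 = 3 + (9 + 3*U) = 12 + 3*U)
35 + T(4)*b(8) = 35 + (1 + 2*4²)*(12 + 3*8) = 35 + (1 + 2*16)*(12 + 24) = 35 + (1 + 32)*36 = 35 + 33*36 = 35 + 1188 = 1223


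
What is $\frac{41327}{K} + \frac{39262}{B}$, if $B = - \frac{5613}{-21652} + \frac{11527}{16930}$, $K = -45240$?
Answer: $\frac{25041892334858687}{599622607560} \approx 41763.0$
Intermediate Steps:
$B = \frac{172305347}{183284180}$ ($B = \left(-5613\right) \left(- \frac{1}{21652}\right) + 11527 \cdot \frac{1}{16930} = \frac{5613}{21652} + \frac{11527}{16930} = \frac{172305347}{183284180} \approx 0.9401$)
$\frac{41327}{K} + \frac{39262}{B} = \frac{41327}{-45240} + \frac{39262}{\frac{172305347}{183284180}} = 41327 \left(- \frac{1}{45240}\right) + 39262 \cdot \frac{183284180}{172305347} = - \frac{3179}{3480} + \frac{7196103475160}{172305347} = \frac{25041892334858687}{599622607560}$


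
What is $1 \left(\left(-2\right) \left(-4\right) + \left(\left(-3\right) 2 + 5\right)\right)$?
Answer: $7$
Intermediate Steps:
$1 \left(\left(-2\right) \left(-4\right) + \left(\left(-3\right) 2 + 5\right)\right) = 1 \left(8 + \left(-6 + 5\right)\right) = 1 \left(8 - 1\right) = 1 \cdot 7 = 7$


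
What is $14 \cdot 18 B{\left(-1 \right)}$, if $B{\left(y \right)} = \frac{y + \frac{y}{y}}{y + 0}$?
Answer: $0$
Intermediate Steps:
$B{\left(y \right)} = \frac{1 + y}{y}$ ($B{\left(y \right)} = \frac{y + 1}{y} = \frac{1 + y}{y}$)
$14 \cdot 18 B{\left(-1 \right)} = 14 \cdot 18 \frac{1 - 1}{-1} = 252 \left(\left(-1\right) 0\right) = 252 \cdot 0 = 0$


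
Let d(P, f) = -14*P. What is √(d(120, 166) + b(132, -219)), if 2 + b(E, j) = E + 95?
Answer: I*√1455 ≈ 38.144*I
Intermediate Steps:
b(E, j) = 93 + E (b(E, j) = -2 + (E + 95) = -2 + (95 + E) = 93 + E)
√(d(120, 166) + b(132, -219)) = √(-14*120 + (93 + 132)) = √(-1680 + 225) = √(-1455) = I*√1455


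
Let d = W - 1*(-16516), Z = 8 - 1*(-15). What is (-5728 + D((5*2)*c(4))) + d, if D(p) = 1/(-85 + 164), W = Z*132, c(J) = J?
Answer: 1092097/79 ≈ 13824.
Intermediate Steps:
Z = 23 (Z = 8 + 15 = 23)
W = 3036 (W = 23*132 = 3036)
d = 19552 (d = 3036 - 1*(-16516) = 3036 + 16516 = 19552)
D(p) = 1/79
(-5728 + D((5*2)*c(4))) + d = (-5728 + 1/79) + 19552 = -452511/79 + 19552 = 1092097/79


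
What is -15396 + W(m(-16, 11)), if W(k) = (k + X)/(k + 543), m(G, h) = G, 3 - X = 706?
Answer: -8114411/527 ≈ -15397.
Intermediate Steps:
X = -703 (X = 3 - 1*706 = 3 - 706 = -703)
W(k) = (-703 + k)/(543 + k) (W(k) = (k - 703)/(k + 543) = (-703 + k)/(543 + k))
-15396 + W(m(-16, 11)) = -15396 + (-703 - 16)/(543 - 16) = -15396 - 719/527 = -8114411/527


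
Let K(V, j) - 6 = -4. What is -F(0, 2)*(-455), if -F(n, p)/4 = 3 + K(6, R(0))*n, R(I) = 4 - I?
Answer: -5460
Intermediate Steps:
K(V, j) = 2 (K(V, j) = 6 - 4 = 2)
F(n, p) = -12 - 8*n (F(n, p) = -4*(3 + 2*n) = -12 - 8*n)
-F(0, 2)*(-455) = -(-12 - 8*0)*(-455) = -(-12 + 0)*(-455) = -1*(-12)*(-455) = 12*(-455) = -5460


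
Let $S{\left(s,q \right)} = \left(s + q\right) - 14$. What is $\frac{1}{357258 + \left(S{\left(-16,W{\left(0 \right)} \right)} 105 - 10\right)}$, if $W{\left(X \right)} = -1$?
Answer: $\frac{1}{353993} \approx 2.8249 \cdot 10^{-6}$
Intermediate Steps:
$S{\left(s,q \right)} = -14 + q + s$ ($S{\left(s,q \right)} = \left(q + s\right) - 14 = -14 + q + s$)
$\frac{1}{357258 + \left(S{\left(-16,W{\left(0 \right)} \right)} 105 - 10\right)} = \frac{1}{357258 + \left(\left(-14 - 1 - 16\right) 105 - 10\right)} = \frac{1}{357258 - 3265} = \frac{1}{353993}$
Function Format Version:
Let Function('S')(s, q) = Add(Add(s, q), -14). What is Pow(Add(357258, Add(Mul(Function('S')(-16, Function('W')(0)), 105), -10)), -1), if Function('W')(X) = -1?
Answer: Rational(1, 353993) ≈ 2.8249e-6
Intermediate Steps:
Function('S')(s, q) = Add(-14, q, s) (Function('S')(s, q) = Add(Add(q, s), -14) = Add(-14, q, s))
Pow(Add(357258, Add(Mul(Function('S')(-16, Function('W')(0)), 105), -10)), -1) = Pow(Add(357258, Add(Mul(Add(-14, -1, -16), 105), -10)), -1) = Pow(Add(357258, Add(Mul(-31, 105), -10)), -1) = Pow(Add(357258, Add(-3255, -10)), -1) = Pow(Add(357258, -3265), -1) = Pow(353993, -1) = Rational(1, 353993)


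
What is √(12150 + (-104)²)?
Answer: √22966 ≈ 151.55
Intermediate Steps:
√(12150 + (-104)²) = √(12150 + 10816) = √22966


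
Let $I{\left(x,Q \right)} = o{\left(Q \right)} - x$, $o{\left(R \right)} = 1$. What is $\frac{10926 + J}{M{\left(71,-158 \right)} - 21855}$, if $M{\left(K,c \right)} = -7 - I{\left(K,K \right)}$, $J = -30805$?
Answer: $\frac{19879}{21792} \approx 0.91222$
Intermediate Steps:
$I{\left(x,Q \right)} = 1 - x$
$M{\left(K,c \right)} = -8 + K$ ($M{\left(K,c \right)} = -7 - \left(1 - K\right) = -7 + \left(-1 + K\right) = -8 + K$)
$\frac{10926 + J}{M{\left(71,-158 \right)} - 21855} = \frac{10926 - 30805}{\left(-8 + 71\right) - 21855} = - \frac{19879}{63 - 21855} = - \frac{19879}{-21792} = \left(-19879\right) \left(- \frac{1}{21792}\right) = \frac{19879}{21792}$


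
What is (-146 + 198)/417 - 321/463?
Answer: -109781/193071 ≈ -0.56860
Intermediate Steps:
(-146 + 198)/417 - 321/463 = 52*(1/417) - 321*1/463 = 52/417 - 321/463 = -109781/193071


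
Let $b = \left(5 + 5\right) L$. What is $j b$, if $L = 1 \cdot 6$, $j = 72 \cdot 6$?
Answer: $25920$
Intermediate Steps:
$j = 432$
$L = 6$
$b = 60$ ($b = \left(5 + 5\right) 6 = 10 \cdot 6 = 60$)
$j b = 432 \cdot 60 = 25920$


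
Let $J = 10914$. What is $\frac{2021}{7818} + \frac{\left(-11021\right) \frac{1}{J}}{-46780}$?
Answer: $\frac{1607354669}{6217342680} \approx 0.25853$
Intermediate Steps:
$\frac{2021}{7818} + \frac{\left(-11021\right) \frac{1}{J}}{-46780} = \frac{2021}{7818} + \frac{\left(-11021\right) \frac{1}{10914}}{-46780} = 2021 \cdot \frac{1}{7818} + \left(-11021\right) \frac{1}{10914} \left(- \frac{1}{46780}\right) = \frac{2021}{7818} - - \frac{103}{4771560} = \frac{2021}{7818} + \frac{103}{4771560} = \frac{1607354669}{6217342680}$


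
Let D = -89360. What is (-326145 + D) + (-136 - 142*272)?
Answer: -454265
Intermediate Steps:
(-326145 + D) + (-136 - 142*272) = (-326145 - 89360) + (-136 - 142*272) = -415505 + (-136 - 38624) = -415505 - 38760 = -454265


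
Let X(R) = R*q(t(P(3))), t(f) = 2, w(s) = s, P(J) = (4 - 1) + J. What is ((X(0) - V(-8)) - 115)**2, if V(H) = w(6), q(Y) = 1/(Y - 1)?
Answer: 14641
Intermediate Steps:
P(J) = 3 + J
q(Y) = 1/(-1 + Y)
V(H) = 6
X(R) = R (X(R) = R/(-1 + 2) = R/1 = R*1 = R)
((X(0) - V(-8)) - 115)**2 = ((0 - 1*6) - 115)**2 = ((0 - 6) - 115)**2 = (-6 - 115)**2 = (-121)**2 = 14641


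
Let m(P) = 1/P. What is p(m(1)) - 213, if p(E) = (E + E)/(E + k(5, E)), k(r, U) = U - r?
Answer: -641/3 ≈ -213.67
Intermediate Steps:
p(E) = 2*E/(-5 + 2*E) (p(E) = (E + E)/(E + (E - 1*5)) = (2*E)/(E + (E - 5)) = (2*E)/(E + (-5 + E)) = (2*E)/(-5 + 2*E) = 2*E/(-5 + 2*E))
p(m(1)) - 213 = 2/(1*(-5 + 2/1)) - 213 = 2*1/(-5 + 2*1) - 213 = 2*1/(-5 + 2) - 213 = 2*1/(-3) - 213 = 2*1*(-⅓) - 213 = -⅔ - 213 = -641/3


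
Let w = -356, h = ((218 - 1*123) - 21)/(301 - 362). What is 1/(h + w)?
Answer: -61/21790 ≈ -0.0027994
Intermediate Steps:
h = -74/61 (h = ((218 - 123) - 21)/(-61) = (95 - 21)*(-1/61) = 74*(-1/61) = -74/61 ≈ -1.2131)
1/(h + w) = 1/(-74/61 - 356) = 1/(-21790/61) = -61/21790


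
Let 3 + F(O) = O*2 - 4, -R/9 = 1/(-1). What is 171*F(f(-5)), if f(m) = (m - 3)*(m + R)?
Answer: -12141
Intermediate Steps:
R = 9 (R = -9/(-1) = -9*(-1) = 9)
f(m) = (-3 + m)*(9 + m) (f(m) = (m - 3)*(m + 9) = (-3 + m)*(9 + m))
F(O) = -7 + 2*O (F(O) = -3 + (O*2 - 4) = -3 + (2*O - 4) = -3 + (-4 + 2*O) = -7 + 2*O)
171*F(f(-5)) = 171*(-7 + 2*(-27 + (-5)² + 6*(-5))) = 171*(-7 + 2*(-27 + 25 - 30)) = 171*(-7 + 2*(-32)) = 171*(-7 - 64) = 171*(-71) = -12141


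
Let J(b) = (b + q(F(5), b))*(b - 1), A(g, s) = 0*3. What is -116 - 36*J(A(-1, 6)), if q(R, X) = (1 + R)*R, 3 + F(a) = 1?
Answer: -44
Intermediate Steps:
F(a) = -2 (F(a) = -3 + 1 = -2)
q(R, X) = R*(1 + R)
A(g, s) = 0
J(b) = (-1 + b)*(2 + b) (J(b) = (b - 2*(1 - 2))*(b - 1) = (b - 2*(-1))*(-1 + b) = (b + 2)*(-1 + b) = (2 + b)*(-1 + b) = (-1 + b)*(2 + b))
-116 - 36*J(A(-1, 6)) = -116 - 36*(-2 + 0 + 0**2) = -116 - 36*(-2 + 0 + 0) = -116 - 36*(-2) = -116 + 72 = -44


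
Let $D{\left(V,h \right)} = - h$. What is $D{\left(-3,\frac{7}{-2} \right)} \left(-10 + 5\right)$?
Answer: $- \frac{35}{2} \approx -17.5$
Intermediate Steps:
$D{\left(-3,\frac{7}{-2} \right)} \left(-10 + 5\right) = - \frac{7}{-2} \left(-10 + 5\right) = - \frac{7 \left(-1\right)}{2} \left(-5\right) = \left(-1\right) \left(- \frac{7}{2}\right) \left(-5\right) = \frac{7}{2} \left(-5\right) = - \frac{35}{2}$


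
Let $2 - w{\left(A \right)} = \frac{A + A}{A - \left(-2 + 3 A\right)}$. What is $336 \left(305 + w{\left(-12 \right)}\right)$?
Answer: $\frac{1345008}{13} \approx 1.0346 \cdot 10^{5}$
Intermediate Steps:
$w{\left(A \right)} = 2 - \frac{2 A}{2 - 2 A}$ ($w{\left(A \right)} = 2 - \frac{A + A}{A - \left(-2 + 3 A\right)} = 2 - \frac{2 A}{A - \left(-2 + 3 A\right)} = 2 - \frac{2 A}{2 - 2 A}$)
$336 \left(305 + w{\left(-12 \right)}\right) = 336 \left(305 + \frac{-2 + 3 \left(-12\right)}{-1 - 12}\right) = 336 \left(305 + \frac{-2 - 36}{-13}\right) = 336 \left(305 - - \frac{38}{13}\right) = 336 \left(305 + \frac{38}{13}\right) = 336 \cdot \frac{4003}{13} = \frac{1345008}{13}$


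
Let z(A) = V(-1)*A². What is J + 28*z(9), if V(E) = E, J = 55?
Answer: -2213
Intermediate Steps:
z(A) = -A²
J + 28*z(9) = 55 + 28*(-1*9²) = 55 + 28*(-1*81) = 55 + 28*(-81) = 55 - 2268 = -2213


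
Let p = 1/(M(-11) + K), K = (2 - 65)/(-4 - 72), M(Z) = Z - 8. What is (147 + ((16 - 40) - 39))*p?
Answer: -6384/1381 ≈ -4.6227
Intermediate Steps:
M(Z) = -8 + Z
K = 63/76 (K = -63/(-76) = -63*(-1/76) = 63/76 ≈ 0.82895)
p = -76/1381 (p = 1/((-8 - 11) + 63/76) = 1/(-19 + 63/76) = 1/(-1381/76) = -76/1381 ≈ -0.055033)
(147 + ((16 - 40) - 39))*p = (147 + ((16 - 40) - 39))*(-76/1381) = (147 + (-24 - 39))*(-76/1381) = (147 - 63)*(-76/1381) = 84*(-76/1381) = -6384/1381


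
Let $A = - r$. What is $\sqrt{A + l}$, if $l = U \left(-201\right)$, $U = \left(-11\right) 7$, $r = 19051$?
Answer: $i \sqrt{3574} \approx 59.783 i$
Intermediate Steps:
$U = -77$
$A = -19051$ ($A = \left(-1\right) 19051 = -19051$)
$l = 15477$ ($l = \left(-77\right) \left(-201\right) = 15477$)
$\sqrt{A + l} = \sqrt{-19051 + 15477} = \sqrt{-3574} = i \sqrt{3574}$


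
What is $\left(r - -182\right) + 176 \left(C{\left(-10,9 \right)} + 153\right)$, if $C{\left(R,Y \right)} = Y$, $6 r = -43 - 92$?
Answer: $\frac{57343}{2} \approx 28672.0$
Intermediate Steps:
$r = - \frac{45}{2}$ ($r = \frac{-43 - 92}{6} = \frac{1}{6} \left(-135\right) = - \frac{45}{2} \approx -22.5$)
$\left(r - -182\right) + 176 \left(C{\left(-10,9 \right)} + 153\right) = \left(- \frac{45}{2} - -182\right) + 176 \left(9 + 153\right) = \left(- \frac{45}{2} + 182\right) + 176 \cdot 162 = \frac{319}{2} + 28512 = \frac{57343}{2}$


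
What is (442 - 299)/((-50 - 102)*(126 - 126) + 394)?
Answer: 143/394 ≈ 0.36294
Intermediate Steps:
(442 - 299)/((-50 - 102)*(126 - 126) + 394) = 143/(-152*0 + 394) = 143/(0 + 394) = 143/394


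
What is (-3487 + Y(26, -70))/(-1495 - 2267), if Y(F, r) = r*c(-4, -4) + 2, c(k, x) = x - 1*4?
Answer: 325/418 ≈ 0.77751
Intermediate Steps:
c(k, x) = -4 + x (c(k, x) = x - 4 = -4 + x)
Y(F, r) = 2 - 8*r (Y(F, r) = r*(-4 - 4) + 2 = r*(-8) + 2 = -8*r + 2 = 2 - 8*r)
(-3487 + Y(26, -70))/(-1495 - 2267) = (-3487 + (2 - 8*(-70)))/(-1495 - 2267) = (-3487 + (2 + 560))/(-3762) = (-3487 + 562)*(-1/3762) = -2925*(-1/3762) = 325/418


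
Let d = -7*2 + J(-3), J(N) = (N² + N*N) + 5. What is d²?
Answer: 81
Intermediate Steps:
J(N) = 5 + 2*N² (J(N) = (N² + N²) + 5 = 2*N² + 5 = 5 + 2*N²)
d = 9 (d = -7*2 + (5 + 2*(-3)²) = -14 + (5 + 2*9) = -14 + (5 + 18) = -14 + 23 = 9)
d² = 9² = 81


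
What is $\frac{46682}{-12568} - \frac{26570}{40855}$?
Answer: $- \frac{224112487}{51346564} \approx -4.3647$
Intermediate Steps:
$\frac{46682}{-12568} - \frac{26570}{40855} = 46682 \left(- \frac{1}{12568}\right) - \frac{5314}{8171} = - \frac{23341}{6284} - \frac{5314}{8171} = - \frac{224112487}{51346564}$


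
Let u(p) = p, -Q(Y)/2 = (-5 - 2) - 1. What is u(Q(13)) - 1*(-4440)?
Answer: 4456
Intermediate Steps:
Q(Y) = 16 (Q(Y) = -2*((-5 - 2) - 1) = -2*(-7 - 1) = -2*(-8) = 16)
u(Q(13)) - 1*(-4440) = 16 - 1*(-4440) = 16 + 4440 = 4456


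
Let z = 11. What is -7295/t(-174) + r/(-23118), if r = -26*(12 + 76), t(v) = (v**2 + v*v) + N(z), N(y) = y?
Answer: -15038833/700047717 ≈ -0.021483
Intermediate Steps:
t(v) = 11 + 2*v**2 (t(v) = (v**2 + v*v) + 11 = (v**2 + v**2) + 11 = 2*v**2 + 11 = 11 + 2*v**2)
r = -2288 (r = -26*88 = -2288)
-7295/t(-174) + r/(-23118) = -7295/(11 + 2*(-174)**2) - 2288/(-23118) = -7295/(11 + 2*30276) - 2288*(-1/23118) = -7295/(11 + 60552) + 1144/11559 = -7295/60563 + 1144/11559 = -15038833/700047717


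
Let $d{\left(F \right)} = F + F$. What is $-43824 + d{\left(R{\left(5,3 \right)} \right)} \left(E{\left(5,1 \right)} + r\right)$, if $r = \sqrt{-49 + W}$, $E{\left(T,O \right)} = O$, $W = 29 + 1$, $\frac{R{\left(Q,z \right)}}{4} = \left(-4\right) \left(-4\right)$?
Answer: $-43696 + 128 i \sqrt{19} \approx -43696.0 + 557.94 i$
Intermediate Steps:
$R{\left(Q,z \right)} = 64$ ($R{\left(Q,z \right)} = 4 \left(\left(-4\right) \left(-4\right)\right) = 4 \cdot 16 = 64$)
$W = 30$
$d{\left(F \right)} = 2 F$
$r = i \sqrt{19}$ ($r = \sqrt{-49 + 30} = \sqrt{-19} = i \sqrt{19} \approx 4.3589 i$)
$-43824 + d{\left(R{\left(5,3 \right)} \right)} \left(E{\left(5,1 \right)} + r\right) = -43824 + 2 \cdot 64 \left(1 + i \sqrt{19}\right) = -43824 + 128 \left(1 + i \sqrt{19}\right) = -43824 + \left(128 + 128 i \sqrt{19}\right) = -43696 + 128 i \sqrt{19}$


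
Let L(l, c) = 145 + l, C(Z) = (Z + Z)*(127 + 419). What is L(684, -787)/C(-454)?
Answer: -829/495768 ≈ -0.0016722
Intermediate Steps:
C(Z) = 1092*Z (C(Z) = (2*Z)*546 = 1092*Z)
L(684, -787)/C(-454) = (145 + 684)/((1092*(-454))) = 829/(-495768) = 829*(-1/495768) = -829/495768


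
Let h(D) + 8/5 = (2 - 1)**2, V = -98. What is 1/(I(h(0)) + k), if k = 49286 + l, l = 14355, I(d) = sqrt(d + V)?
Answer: 318205/20250884898 - I*sqrt(2465)/20250884898 ≈ 1.5713e-5 - 2.4517e-9*I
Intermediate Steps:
h(D) = -3/5 (h(D) = -8/5 + (2 - 1)**2 = -8/5 + 1**2 = -8/5 + 1 = -3/5)
I(d) = sqrt(-98 + d) (I(d) = sqrt(d - 98) = sqrt(-98 + d))
k = 63641 (k = 49286 + 14355 = 63641)
1/(I(h(0)) + k) = 1/(sqrt(-98 - 3/5) + 63641) = 1/(sqrt(-493/5) + 63641) = 1/(I*sqrt(2465)/5 + 63641) = 1/(63641 + I*sqrt(2465)/5)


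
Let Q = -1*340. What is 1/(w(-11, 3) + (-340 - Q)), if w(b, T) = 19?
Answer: 1/19 ≈ 0.052632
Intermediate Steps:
Q = -340
1/(w(-11, 3) + (-340 - Q)) = 1/(19 + (-340 - 1*(-340))) = 1/(19 + (-340 + 340)) = 1/(19 + 0) = 1/19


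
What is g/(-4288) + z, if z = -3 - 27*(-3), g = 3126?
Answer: 165669/2144 ≈ 77.271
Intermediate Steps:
z = 78 (z = -3 + 81 = 78)
g/(-4288) + z = 3126/(-4288) + 78 = 3126*(-1/4288) + 78 = -1563/2144 + 78 = 165669/2144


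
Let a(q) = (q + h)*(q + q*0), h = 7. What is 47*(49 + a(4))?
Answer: 4371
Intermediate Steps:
a(q) = q*(7 + q) (a(q) = (q + 7)*(q + q*0) = (7 + q)*(q + 0) = (7 + q)*q = q*(7 + q))
47*(49 + a(4)) = 47*(49 + 4*(7 + 4)) = 47*(49 + 4*11) = 47*(49 + 44) = 47*93 = 4371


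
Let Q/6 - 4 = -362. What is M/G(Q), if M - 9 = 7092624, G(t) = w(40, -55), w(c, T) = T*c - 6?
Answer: -7092633/2206 ≈ -3215.2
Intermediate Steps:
Q = -2148 (Q = 24 + 6*(-362) = 24 - 2172 = -2148)
w(c, T) = -6 + T*c
G(t) = -2206 (G(t) = -6 - 55*40 = -6 - 2200 = -2206)
M = 7092633 (M = 9 + 7092624 = 7092633)
M/G(Q) = 7092633/(-2206) = 7092633*(-1/2206) = -7092633/2206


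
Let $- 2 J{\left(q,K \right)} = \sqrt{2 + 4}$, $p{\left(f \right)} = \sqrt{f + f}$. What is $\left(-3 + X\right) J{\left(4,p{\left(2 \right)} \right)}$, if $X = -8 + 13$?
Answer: $- \sqrt{6} \approx -2.4495$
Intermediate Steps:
$X = 5$
$p{\left(f \right)} = \sqrt{2} \sqrt{f}$ ($p{\left(f \right)} = \sqrt{2 f} = \sqrt{2} \sqrt{f}$)
$J{\left(q,K \right)} = - \frac{\sqrt{6}}{2}$ ($J{\left(q,K \right)} = - \frac{\sqrt{2 + 4}}{2} = - \frac{\sqrt{6}}{2}$)
$\left(-3 + X\right) J{\left(4,p{\left(2 \right)} \right)} = \left(-3 + 5\right) \left(- \frac{\sqrt{6}}{2}\right) = 2 \left(- \frac{\sqrt{6}}{2}\right) = - \sqrt{6}$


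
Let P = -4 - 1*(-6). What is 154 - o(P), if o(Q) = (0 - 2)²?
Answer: 150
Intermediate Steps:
P = 2 (P = -4 + 6 = 2)
o(Q) = 4 (o(Q) = (-2)² = 4)
154 - o(P) = 154 - 1*4 = 154 - 4 = 150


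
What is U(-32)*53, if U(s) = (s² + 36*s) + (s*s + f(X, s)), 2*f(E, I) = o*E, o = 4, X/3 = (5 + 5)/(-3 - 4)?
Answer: 329236/7 ≈ 47034.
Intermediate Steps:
X = -30/7 (X = 3*((5 + 5)/(-3 - 4)) = 3*(10/(-7)) = 3*(10*(-⅐)) = 3*(-10/7) = -30/7 ≈ -4.2857)
f(E, I) = 2*E (f(E, I) = (4*E)/2 = 2*E)
U(s) = -60/7 + 2*s² + 36*s (U(s) = (s² + 36*s) + (s*s + 2*(-30/7)) = (s² + 36*s) + (s² - 60/7) = (s² + 36*s) + (-60/7 + s²) = -60/7 + 2*s² + 36*s)
U(-32)*53 = (-60/7 + 2*(-32)² + 36*(-32))*53 = (-60/7 + 2*1024 - 1152)*53 = (-60/7 + 2048 - 1152)*53 = (6212/7)*53 = 329236/7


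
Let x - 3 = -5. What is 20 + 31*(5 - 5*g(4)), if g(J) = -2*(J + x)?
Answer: 795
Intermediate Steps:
x = -2 (x = 3 - 5 = -2)
g(J) = 4 - 2*J (g(J) = -2*(J - 2) = -2*(-2 + J) = 4 - 2*J)
20 + 31*(5 - 5*g(4)) = 20 + 31*(5 - 5*(4 - 2*4)) = 20 + 31*(5 - 5*(4 - 8)) = 20 + 31*(5 - 5*(-4)) = 20 + 31*(5 + 20) = 20 + 31*25 = 20 + 775 = 795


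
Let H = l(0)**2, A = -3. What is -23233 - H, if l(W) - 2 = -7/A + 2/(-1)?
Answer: -209146/9 ≈ -23238.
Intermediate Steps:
l(W) = 7/3 (l(W) = 2 + (-7/(-3) + 2/(-1)) = 2 + (-7*(-1/3) + 2*(-1)) = 2 + (7/3 - 2) = 2 + 1/3 = 7/3)
H = 49/9 (H = (7/3)**2 = 49/9 ≈ 5.4444)
-23233 - H = -23233 - 1*49/9 = -23233 - 49/9 = -209146/9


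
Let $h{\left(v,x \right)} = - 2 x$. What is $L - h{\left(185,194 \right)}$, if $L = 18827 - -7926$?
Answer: $27141$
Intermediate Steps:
$L = 26753$ ($L = 18827 + 7926 = 26753$)
$L - h{\left(185,194 \right)} = 26753 - \left(-2\right) 194 = 26753 - -388 = 26753 + 388 = 27141$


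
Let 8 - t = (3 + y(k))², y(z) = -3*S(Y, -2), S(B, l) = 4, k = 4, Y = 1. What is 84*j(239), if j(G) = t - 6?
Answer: -6636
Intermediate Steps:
y(z) = -12 (y(z) = -3*4 = -12)
t = -73 (t = 8 - (3 - 12)² = 8 - 1*(-9)² = 8 - 1*81 = 8 - 81 = -73)
j(G) = -79 (j(G) = -73 - 6 = -79)
84*j(239) = 84*(-79) = -6636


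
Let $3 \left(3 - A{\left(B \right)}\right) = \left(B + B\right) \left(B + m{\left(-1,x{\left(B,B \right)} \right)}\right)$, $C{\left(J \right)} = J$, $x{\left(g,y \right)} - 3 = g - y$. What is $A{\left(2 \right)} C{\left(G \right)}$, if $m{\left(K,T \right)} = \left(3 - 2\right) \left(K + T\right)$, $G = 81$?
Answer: $-189$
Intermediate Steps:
$x{\left(g,y \right)} = 3 + g - y$ ($x{\left(g,y \right)} = 3 + \left(g - y\right) = 3 + g - y$)
$m{\left(K,T \right)} = K + T$ ($m{\left(K,T \right)} = 1 \left(K + T\right) = K + T$)
$A{\left(B \right)} = 3 - \frac{2 B \left(2 + B\right)}{3}$ ($A{\left(B \right)} = 3 - \frac{\left(B + B\right) \left(B + \left(-1 + \left(3 + B - B\right)\right)\right)}{3} = 3 - \frac{2 B \left(B + \left(-1 + 3\right)\right)}{3} = 3 - \frac{2 B \left(B + 2\right)}{3} = 3 - \frac{2 B \left(2 + B\right)}{3}$)
$A{\left(2 \right)} C{\left(G \right)} = \left(3 - \frac{8}{3} - \frac{2 \cdot 2^{2}}{3}\right) 81 = \left(3 - \frac{8}{3} - \frac{8}{3}\right) 81 = \left(- \frac{7}{3}\right) 81 = -189$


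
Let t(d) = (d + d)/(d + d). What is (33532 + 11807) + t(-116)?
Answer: 45340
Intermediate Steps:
t(d) = 1 (t(d) = (2*d)/((2*d)) = (2*d)*(1/(2*d)) = 1)
(33532 + 11807) + t(-116) = (33532 + 11807) + 1 = 45339 + 1 = 45340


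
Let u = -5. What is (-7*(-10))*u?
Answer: -350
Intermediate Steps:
(-7*(-10))*u = -7*(-10)*(-5) = 70*(-5) = -350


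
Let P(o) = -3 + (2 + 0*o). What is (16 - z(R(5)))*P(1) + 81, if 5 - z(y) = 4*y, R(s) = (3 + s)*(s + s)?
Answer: -250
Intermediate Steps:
R(s) = 2*s*(3 + s) (R(s) = (3 + s)*(2*s) = 2*s*(3 + s))
z(y) = 5 - 4*y
P(o) = -1 (P(o) = -3 + (2 + 0) = -3 + 2 = -1)
(16 - z(R(5)))*P(1) + 81 = (16 - (5 - 8*5*(3 + 5)))*(-1) + 81 = (16 - (5 - 8*5*8))*(-1) + 81 = (16 - (5 - 4*80))*(-1) + 81 = (16 - (5 - 320))*(-1) + 81 = (16 - 1*(-315))*(-1) + 81 = (16 + 315)*(-1) + 81 = 331*(-1) + 81 = -331 + 81 = -250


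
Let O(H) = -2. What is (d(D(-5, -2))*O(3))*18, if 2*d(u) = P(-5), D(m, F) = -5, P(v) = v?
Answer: 90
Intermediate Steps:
d(u) = -5/2 (d(u) = (1/2)*(-5) = -5/2)
(d(D(-5, -2))*O(3))*18 = -5/2*(-2)*18 = 5*18 = 90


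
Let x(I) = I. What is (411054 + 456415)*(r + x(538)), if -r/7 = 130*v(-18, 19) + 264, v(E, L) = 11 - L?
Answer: 5178789930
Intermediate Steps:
r = 5432 (r = -7*(130*(11 - 1*19) + 264) = -7*(130*(11 - 19) + 264) = -7*(130*(-8) + 264) = -7*(-1040 + 264) = -7*(-776) = 5432)
(411054 + 456415)*(r + x(538)) = (411054 + 456415)*(5432 + 538) = 867469*5970 = 5178789930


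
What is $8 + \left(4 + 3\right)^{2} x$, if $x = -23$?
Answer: $-1119$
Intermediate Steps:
$8 + \left(4 + 3\right)^{2} x = 8 + \left(4 + 3\right)^{2} \left(-23\right) = 8 + 7^{2} \left(-23\right) = 8 + 49 \left(-23\right) = 8 - 1127 = -1119$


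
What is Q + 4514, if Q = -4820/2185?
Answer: 1971654/437 ≈ 4511.8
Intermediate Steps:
Q = -964/437 (Q = -4820*1/2185 = -964/437 ≈ -2.2059)
Q + 4514 = -964/437 + 4514 = 1971654/437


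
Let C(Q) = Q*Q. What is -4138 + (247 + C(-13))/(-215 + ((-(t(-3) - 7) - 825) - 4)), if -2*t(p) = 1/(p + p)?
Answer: -51502402/12445 ≈ -4138.4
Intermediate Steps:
t(p) = -1/(4*p) (t(p) = -1/(2*(p + p)) = -1/(2*p)/2 = -1/(4*p))
C(Q) = Q²
-4138 + (247 + C(-13))/(-215 + ((-(t(-3) - 7) - 825) - 4)) = -4138 + (247 + (-13)²)/(-215 + ((-(-¼/(-3) - 7) - 825) - 4)) = -4138 + (247 + 169)/(-215 + ((-(-¼*(-⅓) - 7) - 825) - 4)) = -4138 + 416/(-215 + ((-(1/12 - 7) - 825) - 4)) = -4138 + 416/(-215 + ((-1*(-83/12) - 825) - 4)) = -4138 + 416/(-215 + ((83/12 - 825) - 4)) = -4138 + 416/(-215 + (-9817/12 - 4)) = -4138 + 416/(-215 - 9865/12) = -4138 + 416/(-12445/12) = -4138 + 416*(-12/12445) = -4138 - 4992/12445 = -51502402/12445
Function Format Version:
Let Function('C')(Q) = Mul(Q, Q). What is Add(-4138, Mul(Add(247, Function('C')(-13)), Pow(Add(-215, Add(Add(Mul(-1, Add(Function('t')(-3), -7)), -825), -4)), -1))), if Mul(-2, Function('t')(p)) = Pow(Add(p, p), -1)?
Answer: Rational(-51502402, 12445) ≈ -4138.4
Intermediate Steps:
Function('t')(p) = Mul(Rational(-1, 4), Pow(p, -1)) (Function('t')(p) = Mul(Rational(-1, 2), Pow(Add(p, p), -1)) = Mul(Rational(-1, 2), Pow(Mul(2, p), -1)) = Mul(Rational(-1, 2), Mul(Rational(1, 2), Pow(p, -1))) = Mul(Rational(-1, 4), Pow(p, -1)))
Function('C')(Q) = Pow(Q, 2)
Add(-4138, Mul(Add(247, Function('C')(-13)), Pow(Add(-215, Add(Add(Mul(-1, Add(Function('t')(-3), -7)), -825), -4)), -1))) = Add(-4138, Mul(Add(247, Pow(-13, 2)), Pow(Add(-215, Add(Add(Mul(-1, Add(Mul(Rational(-1, 4), Pow(-3, -1)), -7)), -825), -4)), -1))) = Add(-4138, Mul(Add(247, 169), Pow(Add(-215, Add(Add(Mul(-1, Add(Mul(Rational(-1, 4), Rational(-1, 3)), -7)), -825), -4)), -1))) = Add(-4138, Mul(416, Pow(Add(-215, Add(Add(Mul(-1, Add(Rational(1, 12), -7)), -825), -4)), -1))) = Add(-4138, Mul(416, Pow(Add(-215, Add(Add(Mul(-1, Rational(-83, 12)), -825), -4)), -1))) = Add(-4138, Mul(416, Pow(Add(-215, Add(Add(Rational(83, 12), -825), -4)), -1))) = Add(-4138, Mul(416, Pow(Add(-215, Add(Rational(-9817, 12), -4)), -1))) = Add(-4138, Mul(416, Pow(Add(-215, Rational(-9865, 12)), -1))) = Add(-4138, Mul(416, Pow(Rational(-12445, 12), -1))) = Add(-4138, Mul(416, Rational(-12, 12445))) = Add(-4138, Rational(-4992, 12445)) = Rational(-51502402, 12445)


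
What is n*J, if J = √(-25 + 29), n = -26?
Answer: -52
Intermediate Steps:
J = 2 (J = √4 = 2)
n*J = -26*2 = -52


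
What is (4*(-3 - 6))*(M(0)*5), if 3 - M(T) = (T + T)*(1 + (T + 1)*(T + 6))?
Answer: -540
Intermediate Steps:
M(T) = 3 - 2*T*(1 + (1 + T)*(6 + T)) (M(T) = 3 - (T + T)*(1 + (T + 1)*(T + 6)) = 3 - 2*T*(1 + (1 + T)*(6 + T)))
(4*(-3 - 6))*(M(0)*5) = (4*(-3 - 6))*((3 - 14*0 - 14*0² - 2*0³)*5) = (4*(-9))*((3 + 0 - 14*0 - 2*0)*5) = -36*(3 + 0 + 0 + 0)*5 = -108*5 = -36*15 = -540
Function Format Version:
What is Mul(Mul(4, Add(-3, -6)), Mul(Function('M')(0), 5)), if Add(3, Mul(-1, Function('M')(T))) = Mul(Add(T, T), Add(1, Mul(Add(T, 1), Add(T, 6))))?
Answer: -540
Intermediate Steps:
Function('M')(T) = Add(3, Mul(-2, T, Add(1, Mul(Add(1, T), Add(6, T))))) (Function('M')(T) = Add(3, Mul(-1, Mul(Add(T, T), Add(1, Mul(Add(T, 1), Add(T, 6)))))) = Add(3, Mul(-1, Mul(Mul(2, T), Add(1, Mul(Add(1, T), Add(6, T)))))) = Add(3, Mul(-1, Mul(2, T, Add(1, Mul(Add(1, T), Add(6, T)))))) = Add(3, Mul(-2, T, Add(1, Mul(Add(1, T), Add(6, T))))))
Mul(Mul(4, Add(-3, -6)), Mul(Function('M')(0), 5)) = Mul(Mul(4, Add(-3, -6)), Mul(Add(3, Mul(-14, 0), Mul(-14, Pow(0, 2)), Mul(-2, Pow(0, 3))), 5)) = Mul(Mul(4, -9), Mul(Add(3, 0, Mul(-14, 0), Mul(-2, 0)), 5)) = Mul(-36, Mul(Add(3, 0, 0, 0), 5)) = Mul(-36, Mul(3, 5)) = Mul(-36, 15) = -540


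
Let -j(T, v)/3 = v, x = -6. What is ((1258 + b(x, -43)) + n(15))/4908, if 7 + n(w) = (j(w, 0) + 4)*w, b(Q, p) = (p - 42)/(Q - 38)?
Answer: 57769/215952 ≈ 0.26751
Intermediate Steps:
j(T, v) = -3*v
b(Q, p) = (-42 + p)/(-38 + Q)
n(w) = -7 + 4*w (n(w) = -7 + (-3*0 + 4)*w = -7 + (0 + 4)*w = -7 + 4*w)
((1258 + b(x, -43)) + n(15))/4908 = ((1258 + (-42 - 43)/(-38 - 6)) + (-7 + 4*15))/4908 = ((1258 - 85/(-44)) + (-7 + 60))*(1/4908) = ((1258 - 1/44*(-85)) + 53)*(1/4908) = ((1258 + 85/44) + 53)*(1/4908) = (55437/44 + 53)*(1/4908) = (57769/44)*(1/4908) = 57769/215952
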